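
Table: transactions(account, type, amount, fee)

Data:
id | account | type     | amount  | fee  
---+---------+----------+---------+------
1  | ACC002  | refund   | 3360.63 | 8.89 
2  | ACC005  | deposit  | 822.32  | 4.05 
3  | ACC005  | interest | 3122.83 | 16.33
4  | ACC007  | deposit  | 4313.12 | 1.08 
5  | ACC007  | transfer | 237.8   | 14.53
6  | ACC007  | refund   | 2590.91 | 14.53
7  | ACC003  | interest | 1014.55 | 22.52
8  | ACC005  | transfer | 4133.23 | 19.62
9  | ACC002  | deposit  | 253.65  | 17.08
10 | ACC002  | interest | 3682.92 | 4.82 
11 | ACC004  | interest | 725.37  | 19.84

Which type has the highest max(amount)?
SELECT type, MAX(amount) as val
FROM transactions
GROUP BY type
ORDER BY val DESC
LIMIT 1

Result: deposit with max(amount) = 4313.12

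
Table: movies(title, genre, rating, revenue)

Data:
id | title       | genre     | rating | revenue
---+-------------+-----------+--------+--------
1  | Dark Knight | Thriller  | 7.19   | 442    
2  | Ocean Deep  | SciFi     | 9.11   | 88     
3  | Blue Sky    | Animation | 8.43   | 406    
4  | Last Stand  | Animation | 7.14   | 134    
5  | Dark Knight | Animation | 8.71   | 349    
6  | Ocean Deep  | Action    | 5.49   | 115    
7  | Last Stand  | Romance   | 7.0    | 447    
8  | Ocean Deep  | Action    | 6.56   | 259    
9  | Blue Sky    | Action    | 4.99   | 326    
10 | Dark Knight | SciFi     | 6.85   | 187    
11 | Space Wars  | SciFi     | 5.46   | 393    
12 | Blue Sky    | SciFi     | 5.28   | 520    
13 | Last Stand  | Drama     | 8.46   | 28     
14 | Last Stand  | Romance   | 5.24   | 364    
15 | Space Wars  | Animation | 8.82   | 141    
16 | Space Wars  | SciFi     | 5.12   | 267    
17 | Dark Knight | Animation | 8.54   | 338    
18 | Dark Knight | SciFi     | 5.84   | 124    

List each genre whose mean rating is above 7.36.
SELECT genre, AVG(rating)
FROM movies
GROUP BY genre
HAVING AVG(rating) > 7.36

Result:
  Animation: avg=8.33
  Drama: avg=8.46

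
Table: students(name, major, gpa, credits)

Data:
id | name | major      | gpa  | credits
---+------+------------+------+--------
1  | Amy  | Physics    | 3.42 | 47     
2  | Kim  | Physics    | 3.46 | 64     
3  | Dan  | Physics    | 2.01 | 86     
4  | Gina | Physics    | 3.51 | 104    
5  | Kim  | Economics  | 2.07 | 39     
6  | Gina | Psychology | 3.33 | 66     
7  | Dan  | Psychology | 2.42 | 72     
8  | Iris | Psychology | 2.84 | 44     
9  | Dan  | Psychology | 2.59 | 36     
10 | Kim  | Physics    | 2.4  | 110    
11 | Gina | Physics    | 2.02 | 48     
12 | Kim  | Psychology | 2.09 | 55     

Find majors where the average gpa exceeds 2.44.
SELECT major, AVG(gpa)
FROM students
GROUP BY major
HAVING AVG(gpa) > 2.44

Result:
  Physics: avg=2.80
  Psychology: avg=2.65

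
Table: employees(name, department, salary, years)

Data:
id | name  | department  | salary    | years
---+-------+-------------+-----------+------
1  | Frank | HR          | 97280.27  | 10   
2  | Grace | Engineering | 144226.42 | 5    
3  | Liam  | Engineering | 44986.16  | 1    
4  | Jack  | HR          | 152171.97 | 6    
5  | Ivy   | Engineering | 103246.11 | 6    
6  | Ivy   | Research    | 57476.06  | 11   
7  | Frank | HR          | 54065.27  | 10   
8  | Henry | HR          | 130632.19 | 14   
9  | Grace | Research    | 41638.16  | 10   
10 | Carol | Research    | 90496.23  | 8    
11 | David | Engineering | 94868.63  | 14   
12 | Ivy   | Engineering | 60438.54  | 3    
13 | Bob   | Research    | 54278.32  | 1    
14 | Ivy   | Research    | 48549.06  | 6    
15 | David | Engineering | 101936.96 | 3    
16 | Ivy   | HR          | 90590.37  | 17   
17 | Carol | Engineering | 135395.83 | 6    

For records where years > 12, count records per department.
SELECT department, COUNT(*)
FROM employees
WHERE years > 12
GROUP BY department

Note: WHERE filters rows before grouping.

Result:
  Engineering: 1
  HR: 2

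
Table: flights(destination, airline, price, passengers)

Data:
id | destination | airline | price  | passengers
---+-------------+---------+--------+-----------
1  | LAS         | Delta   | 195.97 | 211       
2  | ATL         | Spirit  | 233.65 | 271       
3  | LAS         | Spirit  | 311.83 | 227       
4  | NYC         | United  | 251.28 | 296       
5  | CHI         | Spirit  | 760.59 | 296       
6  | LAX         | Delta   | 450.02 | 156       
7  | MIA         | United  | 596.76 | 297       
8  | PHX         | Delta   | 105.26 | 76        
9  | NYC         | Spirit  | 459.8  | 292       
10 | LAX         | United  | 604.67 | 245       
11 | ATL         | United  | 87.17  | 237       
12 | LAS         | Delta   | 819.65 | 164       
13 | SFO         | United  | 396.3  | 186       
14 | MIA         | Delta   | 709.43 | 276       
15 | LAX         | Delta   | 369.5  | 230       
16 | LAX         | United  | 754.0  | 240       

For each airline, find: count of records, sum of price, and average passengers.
SELECT airline,
       COUNT(*) as cnt,
       SUM(price) as total_price,
       AVG(passengers) as avg_passengers
FROM flights
GROUP BY airline

Result:
  Delta: 6 records, 2649.83 total price, 185.50 avg passengers
  Spirit: 4 records, 1765.87 total price, 271.50 avg passengers
  United: 6 records, 2690.18 total price, 250.17 avg passengers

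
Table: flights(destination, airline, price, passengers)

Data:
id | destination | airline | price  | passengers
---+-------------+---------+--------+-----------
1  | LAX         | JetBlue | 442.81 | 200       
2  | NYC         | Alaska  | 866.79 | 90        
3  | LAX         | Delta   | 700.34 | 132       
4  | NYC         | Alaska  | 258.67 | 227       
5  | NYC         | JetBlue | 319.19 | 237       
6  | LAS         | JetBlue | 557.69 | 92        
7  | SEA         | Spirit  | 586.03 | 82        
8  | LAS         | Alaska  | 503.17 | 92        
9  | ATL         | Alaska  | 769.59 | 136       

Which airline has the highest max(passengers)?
SELECT airline, MAX(passengers) as val
FROM flights
GROUP BY airline
ORDER BY val DESC
LIMIT 1

Result: JetBlue with max(passengers) = 237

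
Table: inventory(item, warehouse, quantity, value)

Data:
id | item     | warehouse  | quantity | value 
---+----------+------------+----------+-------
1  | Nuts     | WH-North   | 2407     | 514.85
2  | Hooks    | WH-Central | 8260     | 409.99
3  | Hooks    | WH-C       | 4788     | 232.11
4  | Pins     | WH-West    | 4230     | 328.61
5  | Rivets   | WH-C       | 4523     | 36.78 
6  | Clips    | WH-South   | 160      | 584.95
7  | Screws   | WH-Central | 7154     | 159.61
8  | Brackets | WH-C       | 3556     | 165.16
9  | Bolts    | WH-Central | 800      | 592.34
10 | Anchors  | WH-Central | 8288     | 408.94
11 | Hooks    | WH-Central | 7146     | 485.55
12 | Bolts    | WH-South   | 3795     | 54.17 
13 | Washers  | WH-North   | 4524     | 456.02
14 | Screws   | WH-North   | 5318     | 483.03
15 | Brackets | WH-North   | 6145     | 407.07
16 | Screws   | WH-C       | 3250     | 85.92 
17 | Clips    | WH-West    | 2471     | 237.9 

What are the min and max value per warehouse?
SELECT warehouse, MIN(value), MAX(value)
FROM inventory
GROUP BY warehouse

Result:
  WH-C: min=36.78, max=232.11
  WH-Central: min=159.61, max=592.34
  WH-North: min=407.07, max=514.85
  WH-South: min=54.17, max=584.95
  WH-West: min=237.90, max=328.61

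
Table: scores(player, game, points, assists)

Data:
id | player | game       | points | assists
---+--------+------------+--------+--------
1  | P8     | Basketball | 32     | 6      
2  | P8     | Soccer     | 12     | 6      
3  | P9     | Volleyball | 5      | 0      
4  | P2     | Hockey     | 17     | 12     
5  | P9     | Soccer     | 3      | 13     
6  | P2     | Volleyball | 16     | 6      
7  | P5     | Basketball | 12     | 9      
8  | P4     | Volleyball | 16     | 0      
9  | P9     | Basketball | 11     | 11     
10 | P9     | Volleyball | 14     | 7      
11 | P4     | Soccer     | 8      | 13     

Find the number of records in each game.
SELECT game, COUNT(*) as count
FROM scores
GROUP BY game

Result:
  Basketball: 3
  Hockey: 1
  Soccer: 3
  Volleyball: 4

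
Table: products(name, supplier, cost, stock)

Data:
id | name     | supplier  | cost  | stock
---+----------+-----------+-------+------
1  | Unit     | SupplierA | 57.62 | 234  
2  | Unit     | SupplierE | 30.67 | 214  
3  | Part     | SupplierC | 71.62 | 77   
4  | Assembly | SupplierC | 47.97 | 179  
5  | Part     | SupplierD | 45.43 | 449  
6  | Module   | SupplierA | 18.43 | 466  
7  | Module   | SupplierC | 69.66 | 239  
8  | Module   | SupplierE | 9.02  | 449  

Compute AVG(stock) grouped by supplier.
SELECT supplier, AVG(stock) as result
FROM products
GROUP BY supplier

Result:
  SupplierA: 350.00
  SupplierC: 165.00
  SupplierD: 449.00
  SupplierE: 331.50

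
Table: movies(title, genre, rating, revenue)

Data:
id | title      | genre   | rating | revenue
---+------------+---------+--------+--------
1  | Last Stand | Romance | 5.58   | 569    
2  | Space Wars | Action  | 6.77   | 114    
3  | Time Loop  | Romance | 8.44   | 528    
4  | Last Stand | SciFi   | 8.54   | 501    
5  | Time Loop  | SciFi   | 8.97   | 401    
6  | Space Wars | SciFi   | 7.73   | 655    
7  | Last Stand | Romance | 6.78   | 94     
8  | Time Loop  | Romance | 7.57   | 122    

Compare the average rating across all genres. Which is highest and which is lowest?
SELECT genre, AVG(rating)
FROM movies
GROUP BY genre
ORDER BY AVG(rating)

All groups:
  Action: 6.77
  Romance: 7.09
  SciFi: 8.41

Highest: SciFi (8.41)
Lowest: Action (6.77)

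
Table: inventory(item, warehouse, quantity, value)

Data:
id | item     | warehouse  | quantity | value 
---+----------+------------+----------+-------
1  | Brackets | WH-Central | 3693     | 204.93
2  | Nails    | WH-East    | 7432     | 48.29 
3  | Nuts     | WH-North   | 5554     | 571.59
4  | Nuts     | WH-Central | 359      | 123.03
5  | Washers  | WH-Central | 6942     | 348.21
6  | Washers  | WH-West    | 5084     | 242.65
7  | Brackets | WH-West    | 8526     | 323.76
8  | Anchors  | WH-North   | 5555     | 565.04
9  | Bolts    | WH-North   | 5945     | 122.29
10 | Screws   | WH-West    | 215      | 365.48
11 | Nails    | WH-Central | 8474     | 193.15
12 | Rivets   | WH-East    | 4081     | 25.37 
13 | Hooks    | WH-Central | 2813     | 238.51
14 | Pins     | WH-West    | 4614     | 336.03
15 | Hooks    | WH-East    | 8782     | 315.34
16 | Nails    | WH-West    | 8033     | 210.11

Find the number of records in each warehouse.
SELECT warehouse, COUNT(*) as count
FROM inventory
GROUP BY warehouse

Result:
  WH-Central: 5
  WH-East: 3
  WH-North: 3
  WH-West: 5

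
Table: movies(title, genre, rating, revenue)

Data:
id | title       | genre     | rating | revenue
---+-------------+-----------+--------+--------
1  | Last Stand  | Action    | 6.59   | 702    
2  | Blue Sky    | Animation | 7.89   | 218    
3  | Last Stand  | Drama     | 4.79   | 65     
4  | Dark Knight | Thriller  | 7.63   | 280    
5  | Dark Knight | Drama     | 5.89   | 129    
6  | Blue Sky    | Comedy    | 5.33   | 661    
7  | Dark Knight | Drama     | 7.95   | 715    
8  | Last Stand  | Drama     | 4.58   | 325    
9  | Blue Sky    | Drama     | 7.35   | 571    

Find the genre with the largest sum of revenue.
SELECT genre, SUM(revenue) as val
FROM movies
GROUP BY genre
ORDER BY val DESC
LIMIT 1

Result: Drama with sum(revenue) = 1805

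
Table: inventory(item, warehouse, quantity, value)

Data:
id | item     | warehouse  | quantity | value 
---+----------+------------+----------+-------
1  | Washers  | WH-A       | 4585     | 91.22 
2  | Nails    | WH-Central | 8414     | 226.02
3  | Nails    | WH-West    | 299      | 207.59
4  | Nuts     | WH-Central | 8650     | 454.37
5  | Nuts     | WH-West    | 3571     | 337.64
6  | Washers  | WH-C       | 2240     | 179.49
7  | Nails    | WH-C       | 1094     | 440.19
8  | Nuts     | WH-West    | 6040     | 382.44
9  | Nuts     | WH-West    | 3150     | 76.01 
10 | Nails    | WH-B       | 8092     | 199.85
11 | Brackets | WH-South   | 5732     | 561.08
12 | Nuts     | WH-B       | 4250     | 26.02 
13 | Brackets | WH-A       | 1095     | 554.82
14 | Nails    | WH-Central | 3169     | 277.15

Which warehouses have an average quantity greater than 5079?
SELECT warehouse, AVG(quantity)
FROM inventory
GROUP BY warehouse
HAVING AVG(quantity) > 5079

Result:
  WH-B: avg=6171.00
  WH-Central: avg=6744.33
  WH-South: avg=5732.00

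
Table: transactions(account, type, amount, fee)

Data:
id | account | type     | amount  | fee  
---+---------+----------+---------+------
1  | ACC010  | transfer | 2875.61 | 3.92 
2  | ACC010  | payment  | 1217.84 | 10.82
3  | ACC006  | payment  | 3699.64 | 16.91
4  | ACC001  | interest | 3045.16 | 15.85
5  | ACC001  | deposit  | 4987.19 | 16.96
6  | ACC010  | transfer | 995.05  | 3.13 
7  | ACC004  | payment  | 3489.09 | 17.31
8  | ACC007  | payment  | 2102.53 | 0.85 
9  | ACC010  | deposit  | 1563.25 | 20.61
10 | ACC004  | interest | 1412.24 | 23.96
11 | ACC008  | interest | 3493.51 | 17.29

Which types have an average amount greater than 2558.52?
SELECT type, AVG(amount)
FROM transactions
GROUP BY type
HAVING AVG(amount) > 2558.52

Result:
  deposit: avg=3275.22
  interest: avg=2650.30
  payment: avg=2627.28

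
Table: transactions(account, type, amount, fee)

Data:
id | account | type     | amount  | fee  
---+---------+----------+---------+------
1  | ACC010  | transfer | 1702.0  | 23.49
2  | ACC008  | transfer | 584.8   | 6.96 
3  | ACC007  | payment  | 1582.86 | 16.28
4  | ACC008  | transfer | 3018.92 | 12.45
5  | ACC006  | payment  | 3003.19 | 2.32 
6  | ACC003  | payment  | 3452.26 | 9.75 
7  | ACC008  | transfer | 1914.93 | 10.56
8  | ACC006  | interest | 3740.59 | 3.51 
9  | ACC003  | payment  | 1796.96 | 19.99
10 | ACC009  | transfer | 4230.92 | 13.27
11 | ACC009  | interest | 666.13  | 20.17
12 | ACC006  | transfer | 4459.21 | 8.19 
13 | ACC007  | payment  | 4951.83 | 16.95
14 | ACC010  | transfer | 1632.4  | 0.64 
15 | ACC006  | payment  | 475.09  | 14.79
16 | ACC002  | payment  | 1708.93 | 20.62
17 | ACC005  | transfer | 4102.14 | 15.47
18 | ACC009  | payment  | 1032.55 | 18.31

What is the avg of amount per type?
SELECT type, AVG(amount) as result
FROM transactions
GROUP BY type

Result:
  interest: 2203.36
  payment: 2250.46
  transfer: 2705.67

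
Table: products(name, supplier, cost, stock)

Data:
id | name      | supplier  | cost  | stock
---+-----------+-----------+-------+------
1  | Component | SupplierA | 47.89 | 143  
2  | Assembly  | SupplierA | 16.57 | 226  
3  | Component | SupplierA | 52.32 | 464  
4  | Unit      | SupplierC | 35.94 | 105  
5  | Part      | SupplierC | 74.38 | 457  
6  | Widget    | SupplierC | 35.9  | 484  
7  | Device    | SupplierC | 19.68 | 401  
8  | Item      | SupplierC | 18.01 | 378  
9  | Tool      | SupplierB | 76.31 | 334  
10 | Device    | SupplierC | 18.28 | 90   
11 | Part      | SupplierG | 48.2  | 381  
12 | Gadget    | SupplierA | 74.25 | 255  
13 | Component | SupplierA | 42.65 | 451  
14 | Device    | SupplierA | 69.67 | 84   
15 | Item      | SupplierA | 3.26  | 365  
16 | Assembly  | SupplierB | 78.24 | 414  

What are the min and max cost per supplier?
SELECT supplier, MIN(cost), MAX(cost)
FROM products
GROUP BY supplier

Result:
  SupplierA: min=3.26, max=74.25
  SupplierB: min=76.31, max=78.24
  SupplierC: min=18.01, max=74.38
  SupplierG: min=48.20, max=48.20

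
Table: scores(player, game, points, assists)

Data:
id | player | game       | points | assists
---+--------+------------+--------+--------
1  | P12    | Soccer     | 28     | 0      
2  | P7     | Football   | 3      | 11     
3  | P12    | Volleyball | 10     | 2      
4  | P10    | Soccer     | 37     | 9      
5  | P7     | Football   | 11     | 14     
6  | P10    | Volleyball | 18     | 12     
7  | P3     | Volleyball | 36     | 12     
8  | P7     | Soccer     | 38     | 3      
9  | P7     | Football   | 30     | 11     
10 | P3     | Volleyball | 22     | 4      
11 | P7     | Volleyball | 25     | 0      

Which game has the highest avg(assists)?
SELECT game, AVG(assists) as val
FROM scores
GROUP BY game
ORDER BY val DESC
LIMIT 1

Result: Football with avg(assists) = 12.00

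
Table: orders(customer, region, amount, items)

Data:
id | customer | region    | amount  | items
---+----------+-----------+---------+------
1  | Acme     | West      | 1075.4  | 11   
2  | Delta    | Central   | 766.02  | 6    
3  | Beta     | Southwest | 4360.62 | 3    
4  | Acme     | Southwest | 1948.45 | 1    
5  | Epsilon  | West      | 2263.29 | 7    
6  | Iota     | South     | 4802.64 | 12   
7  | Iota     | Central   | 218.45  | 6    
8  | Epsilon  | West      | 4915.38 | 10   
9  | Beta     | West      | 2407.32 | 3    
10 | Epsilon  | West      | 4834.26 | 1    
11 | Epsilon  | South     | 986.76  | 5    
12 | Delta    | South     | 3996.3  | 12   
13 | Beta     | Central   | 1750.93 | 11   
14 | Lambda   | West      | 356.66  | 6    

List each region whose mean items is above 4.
SELECT region, AVG(items)
FROM orders
GROUP BY region
HAVING AVG(items) > 4

Result:
  Central: avg=7.67
  South: avg=9.67
  West: avg=6.33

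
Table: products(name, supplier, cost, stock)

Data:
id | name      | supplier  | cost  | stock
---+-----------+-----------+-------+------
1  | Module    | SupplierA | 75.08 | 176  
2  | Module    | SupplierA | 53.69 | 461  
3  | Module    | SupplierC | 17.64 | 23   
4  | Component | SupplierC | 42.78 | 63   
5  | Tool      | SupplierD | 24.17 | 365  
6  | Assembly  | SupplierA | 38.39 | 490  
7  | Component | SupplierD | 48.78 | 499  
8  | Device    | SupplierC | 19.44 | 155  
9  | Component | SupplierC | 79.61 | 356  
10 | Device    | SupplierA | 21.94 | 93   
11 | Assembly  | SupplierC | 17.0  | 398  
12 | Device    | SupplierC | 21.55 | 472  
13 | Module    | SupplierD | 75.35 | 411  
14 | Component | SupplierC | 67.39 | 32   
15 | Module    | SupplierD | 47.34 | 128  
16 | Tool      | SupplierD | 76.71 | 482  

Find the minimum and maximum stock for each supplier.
SELECT supplier, MIN(stock), MAX(stock)
FROM products
GROUP BY supplier

Result:
  SupplierA: min=93, max=490
  SupplierC: min=23, max=472
  SupplierD: min=128, max=499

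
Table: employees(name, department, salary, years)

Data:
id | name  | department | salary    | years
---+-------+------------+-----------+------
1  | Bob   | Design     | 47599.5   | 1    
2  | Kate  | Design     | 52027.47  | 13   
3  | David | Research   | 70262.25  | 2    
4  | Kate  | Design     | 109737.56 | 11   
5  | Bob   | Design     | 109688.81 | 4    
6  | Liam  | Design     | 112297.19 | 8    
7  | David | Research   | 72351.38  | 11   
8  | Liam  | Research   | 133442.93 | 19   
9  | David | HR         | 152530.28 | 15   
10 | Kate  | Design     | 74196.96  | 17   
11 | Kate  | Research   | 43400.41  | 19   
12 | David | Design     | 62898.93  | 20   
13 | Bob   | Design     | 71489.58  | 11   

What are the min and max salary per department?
SELECT department, MIN(salary), MAX(salary)
FROM employees
GROUP BY department

Result:
  Design: min=47599.50, max=112297.19
  HR: min=152530.28, max=152530.28
  Research: min=43400.41, max=133442.93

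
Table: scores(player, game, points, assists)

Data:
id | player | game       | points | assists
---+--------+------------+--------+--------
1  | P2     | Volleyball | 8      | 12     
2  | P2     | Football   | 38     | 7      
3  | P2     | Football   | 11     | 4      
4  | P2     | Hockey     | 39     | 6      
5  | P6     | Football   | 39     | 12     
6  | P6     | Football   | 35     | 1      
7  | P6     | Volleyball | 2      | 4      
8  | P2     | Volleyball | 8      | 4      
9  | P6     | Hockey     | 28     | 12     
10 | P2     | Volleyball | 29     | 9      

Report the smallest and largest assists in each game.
SELECT game, MIN(assists), MAX(assists)
FROM scores
GROUP BY game

Result:
  Football: min=1, max=12
  Hockey: min=6, max=12
  Volleyball: min=4, max=12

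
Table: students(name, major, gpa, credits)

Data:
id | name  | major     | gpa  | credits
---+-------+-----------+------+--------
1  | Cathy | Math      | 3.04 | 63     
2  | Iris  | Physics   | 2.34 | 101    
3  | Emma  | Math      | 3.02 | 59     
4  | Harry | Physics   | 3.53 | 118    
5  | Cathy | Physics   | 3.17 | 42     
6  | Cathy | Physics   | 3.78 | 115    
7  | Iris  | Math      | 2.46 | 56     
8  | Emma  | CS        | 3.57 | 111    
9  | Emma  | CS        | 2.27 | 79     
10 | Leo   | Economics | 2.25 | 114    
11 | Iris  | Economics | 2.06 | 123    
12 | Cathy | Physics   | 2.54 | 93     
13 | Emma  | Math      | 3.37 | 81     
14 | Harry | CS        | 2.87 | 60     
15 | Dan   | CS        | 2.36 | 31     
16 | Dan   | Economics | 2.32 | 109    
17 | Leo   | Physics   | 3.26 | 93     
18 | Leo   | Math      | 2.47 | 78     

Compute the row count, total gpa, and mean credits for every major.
SELECT major,
       COUNT(*) as cnt,
       SUM(gpa) as total_gpa,
       AVG(credits) as avg_credits
FROM students
GROUP BY major

Result:
  CS: 4 records, 11.07 total gpa, 70.25 avg credits
  Economics: 3 records, 6.63 total gpa, 115.33 avg credits
  Math: 5 records, 14.36 total gpa, 67.40 avg credits
  Physics: 6 records, 18.62 total gpa, 93.67 avg credits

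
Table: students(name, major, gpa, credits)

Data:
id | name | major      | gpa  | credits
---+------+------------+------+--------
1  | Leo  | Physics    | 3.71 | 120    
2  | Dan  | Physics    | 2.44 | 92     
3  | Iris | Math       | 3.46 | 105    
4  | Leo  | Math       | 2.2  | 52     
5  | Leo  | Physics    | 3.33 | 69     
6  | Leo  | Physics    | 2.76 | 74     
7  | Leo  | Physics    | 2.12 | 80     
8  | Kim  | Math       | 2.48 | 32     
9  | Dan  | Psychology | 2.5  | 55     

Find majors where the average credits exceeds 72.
SELECT major, AVG(credits)
FROM students
GROUP BY major
HAVING AVG(credits) > 72

Result:
  Physics: avg=87.00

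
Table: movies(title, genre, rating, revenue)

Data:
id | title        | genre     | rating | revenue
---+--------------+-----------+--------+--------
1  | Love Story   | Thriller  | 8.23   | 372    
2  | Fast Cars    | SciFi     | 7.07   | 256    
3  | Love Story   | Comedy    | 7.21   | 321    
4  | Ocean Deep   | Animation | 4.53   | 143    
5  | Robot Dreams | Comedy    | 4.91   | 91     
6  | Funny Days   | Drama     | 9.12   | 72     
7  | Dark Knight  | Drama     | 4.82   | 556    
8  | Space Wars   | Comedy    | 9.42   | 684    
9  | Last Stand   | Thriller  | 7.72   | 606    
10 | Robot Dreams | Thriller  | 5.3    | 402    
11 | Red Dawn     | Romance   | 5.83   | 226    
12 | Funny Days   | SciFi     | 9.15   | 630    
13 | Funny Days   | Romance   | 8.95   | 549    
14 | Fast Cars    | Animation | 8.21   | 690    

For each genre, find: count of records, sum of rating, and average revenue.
SELECT genre,
       COUNT(*) as cnt,
       SUM(rating) as total_rating,
       AVG(revenue) as avg_revenue
FROM movies
GROUP BY genre

Result:
  Animation: 2 records, 12.74 total rating, 416.50 avg revenue
  Comedy: 3 records, 21.54 total rating, 365.33 avg revenue
  Drama: 2 records, 13.94 total rating, 314.00 avg revenue
  Romance: 2 records, 14.78 total rating, 387.50 avg revenue
  SciFi: 2 records, 16.22 total rating, 443.00 avg revenue
  Thriller: 3 records, 21.25 total rating, 460.00 avg revenue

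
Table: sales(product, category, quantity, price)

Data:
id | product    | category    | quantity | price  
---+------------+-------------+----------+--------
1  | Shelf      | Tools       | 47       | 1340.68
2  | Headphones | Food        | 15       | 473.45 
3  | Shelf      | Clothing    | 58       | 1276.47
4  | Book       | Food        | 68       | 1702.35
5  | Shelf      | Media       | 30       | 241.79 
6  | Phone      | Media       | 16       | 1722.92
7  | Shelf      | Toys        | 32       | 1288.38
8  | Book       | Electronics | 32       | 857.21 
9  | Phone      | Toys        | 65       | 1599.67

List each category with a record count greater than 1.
SELECT category, COUNT(*) as cnt
FROM sales
GROUP BY category
HAVING COUNT(*) > 1

Result:
  Food: 2
  Media: 2
  Toys: 2

Note: HAVING filters groups after aggregation, WHERE filters rows before.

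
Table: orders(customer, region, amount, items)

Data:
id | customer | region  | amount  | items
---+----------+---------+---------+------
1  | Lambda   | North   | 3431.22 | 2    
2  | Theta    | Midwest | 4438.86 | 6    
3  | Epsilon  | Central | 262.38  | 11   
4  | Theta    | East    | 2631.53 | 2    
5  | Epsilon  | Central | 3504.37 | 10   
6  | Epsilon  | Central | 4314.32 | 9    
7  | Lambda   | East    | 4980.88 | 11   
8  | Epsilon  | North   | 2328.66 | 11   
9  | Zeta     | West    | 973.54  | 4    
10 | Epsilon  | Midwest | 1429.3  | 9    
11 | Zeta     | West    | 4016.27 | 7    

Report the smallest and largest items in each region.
SELECT region, MIN(items), MAX(items)
FROM orders
GROUP BY region

Result:
  Central: min=9, max=11
  East: min=2, max=11
  Midwest: min=6, max=9
  North: min=2, max=11
  West: min=4, max=7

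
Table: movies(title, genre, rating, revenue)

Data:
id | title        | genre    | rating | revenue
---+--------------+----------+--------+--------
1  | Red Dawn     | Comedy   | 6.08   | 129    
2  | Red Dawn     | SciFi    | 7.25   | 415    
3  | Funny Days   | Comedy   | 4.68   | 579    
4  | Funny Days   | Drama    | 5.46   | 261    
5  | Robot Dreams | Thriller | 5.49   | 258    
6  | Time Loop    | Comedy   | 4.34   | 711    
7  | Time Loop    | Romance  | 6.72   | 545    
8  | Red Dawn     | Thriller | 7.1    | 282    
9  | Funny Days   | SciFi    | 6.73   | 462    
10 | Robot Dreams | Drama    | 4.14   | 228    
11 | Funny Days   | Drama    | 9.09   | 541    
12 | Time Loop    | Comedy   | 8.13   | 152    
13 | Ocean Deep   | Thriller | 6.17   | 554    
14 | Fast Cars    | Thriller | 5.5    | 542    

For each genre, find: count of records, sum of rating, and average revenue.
SELECT genre,
       COUNT(*) as cnt,
       SUM(rating) as total_rating,
       AVG(revenue) as avg_revenue
FROM movies
GROUP BY genre

Result:
  Comedy: 4 records, 23.23 total rating, 392.75 avg revenue
  Drama: 3 records, 18.69 total rating, 343.33 avg revenue
  Romance: 1 records, 6.72 total rating, 545.00 avg revenue
  SciFi: 2 records, 13.98 total rating, 438.50 avg revenue
  Thriller: 4 records, 24.26 total rating, 409.00 avg revenue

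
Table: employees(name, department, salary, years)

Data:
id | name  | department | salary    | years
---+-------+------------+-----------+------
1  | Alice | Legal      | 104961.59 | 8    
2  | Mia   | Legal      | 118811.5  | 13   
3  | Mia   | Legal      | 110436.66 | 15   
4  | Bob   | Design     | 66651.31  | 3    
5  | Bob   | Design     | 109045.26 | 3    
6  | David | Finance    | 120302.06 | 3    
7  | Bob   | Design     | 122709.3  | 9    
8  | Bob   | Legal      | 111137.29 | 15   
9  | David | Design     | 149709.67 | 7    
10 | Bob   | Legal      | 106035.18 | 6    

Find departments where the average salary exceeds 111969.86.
SELECT department, AVG(salary)
FROM employees
GROUP BY department
HAVING AVG(salary) > 111969.86

Result:
  Design: avg=112028.89
  Finance: avg=120302.06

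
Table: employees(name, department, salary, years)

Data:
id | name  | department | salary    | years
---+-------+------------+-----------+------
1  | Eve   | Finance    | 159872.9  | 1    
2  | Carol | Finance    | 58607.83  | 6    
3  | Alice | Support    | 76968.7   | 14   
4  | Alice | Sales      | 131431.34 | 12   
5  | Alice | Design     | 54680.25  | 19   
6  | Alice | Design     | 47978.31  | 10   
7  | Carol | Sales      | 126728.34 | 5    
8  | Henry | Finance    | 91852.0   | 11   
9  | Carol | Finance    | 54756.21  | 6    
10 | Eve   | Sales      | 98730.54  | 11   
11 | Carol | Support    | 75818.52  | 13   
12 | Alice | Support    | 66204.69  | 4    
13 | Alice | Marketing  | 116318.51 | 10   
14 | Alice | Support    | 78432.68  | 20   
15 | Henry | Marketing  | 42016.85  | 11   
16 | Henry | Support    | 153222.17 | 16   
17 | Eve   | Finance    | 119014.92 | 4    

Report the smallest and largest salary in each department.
SELECT department, MIN(salary), MAX(salary)
FROM employees
GROUP BY department

Result:
  Design: min=47978.31, max=54680.25
  Finance: min=54756.21, max=159872.90
  Marketing: min=42016.85, max=116318.51
  Sales: min=98730.54, max=131431.34
  Support: min=66204.69, max=153222.17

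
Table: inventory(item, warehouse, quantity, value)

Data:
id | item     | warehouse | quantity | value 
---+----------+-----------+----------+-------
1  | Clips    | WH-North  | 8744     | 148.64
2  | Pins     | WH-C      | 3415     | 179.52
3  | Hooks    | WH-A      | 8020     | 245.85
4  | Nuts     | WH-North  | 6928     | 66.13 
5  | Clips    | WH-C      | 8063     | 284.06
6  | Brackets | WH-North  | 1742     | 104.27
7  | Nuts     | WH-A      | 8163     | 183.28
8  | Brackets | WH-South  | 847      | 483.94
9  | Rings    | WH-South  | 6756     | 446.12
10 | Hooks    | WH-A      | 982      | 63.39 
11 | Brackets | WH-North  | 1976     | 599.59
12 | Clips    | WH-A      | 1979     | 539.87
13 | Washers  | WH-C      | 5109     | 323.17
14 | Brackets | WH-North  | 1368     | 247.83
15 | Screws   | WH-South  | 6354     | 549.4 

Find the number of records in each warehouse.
SELECT warehouse, COUNT(*) as count
FROM inventory
GROUP BY warehouse

Result:
  WH-A: 4
  WH-C: 3
  WH-North: 5
  WH-South: 3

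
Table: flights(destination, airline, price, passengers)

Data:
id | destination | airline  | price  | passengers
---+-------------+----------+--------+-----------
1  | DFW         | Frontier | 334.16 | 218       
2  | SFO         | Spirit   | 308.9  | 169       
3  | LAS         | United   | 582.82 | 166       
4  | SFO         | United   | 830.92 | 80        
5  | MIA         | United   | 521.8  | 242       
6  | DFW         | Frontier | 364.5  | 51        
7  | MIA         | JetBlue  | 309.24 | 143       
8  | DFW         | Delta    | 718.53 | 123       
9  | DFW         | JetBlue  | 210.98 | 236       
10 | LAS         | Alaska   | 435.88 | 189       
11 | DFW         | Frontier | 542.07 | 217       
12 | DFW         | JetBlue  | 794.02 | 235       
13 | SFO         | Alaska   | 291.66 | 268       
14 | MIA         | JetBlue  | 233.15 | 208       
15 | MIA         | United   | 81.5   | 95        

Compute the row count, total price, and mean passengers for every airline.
SELECT airline,
       COUNT(*) as cnt,
       SUM(price) as total_price,
       AVG(passengers) as avg_passengers
FROM flights
GROUP BY airline

Result:
  Alaska: 2 records, 727.54 total price, 228.50 avg passengers
  Delta: 1 records, 718.53 total price, 123.00 avg passengers
  Frontier: 3 records, 1240.73 total price, 162.00 avg passengers
  JetBlue: 4 records, 1547.39 total price, 205.50 avg passengers
  Spirit: 1 records, 308.90 total price, 169.00 avg passengers
  United: 4 records, 2017.04 total price, 145.75 avg passengers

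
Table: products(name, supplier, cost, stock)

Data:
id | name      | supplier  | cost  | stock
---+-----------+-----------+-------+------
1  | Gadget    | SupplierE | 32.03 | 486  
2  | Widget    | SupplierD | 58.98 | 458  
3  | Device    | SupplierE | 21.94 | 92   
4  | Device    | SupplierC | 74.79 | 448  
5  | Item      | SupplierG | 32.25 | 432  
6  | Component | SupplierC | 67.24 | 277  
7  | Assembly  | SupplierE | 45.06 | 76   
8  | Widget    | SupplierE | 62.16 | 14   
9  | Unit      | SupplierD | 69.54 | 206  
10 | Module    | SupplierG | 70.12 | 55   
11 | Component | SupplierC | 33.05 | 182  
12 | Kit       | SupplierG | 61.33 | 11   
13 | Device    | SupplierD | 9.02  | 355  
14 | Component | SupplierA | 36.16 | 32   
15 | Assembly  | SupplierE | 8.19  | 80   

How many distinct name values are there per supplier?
SELECT supplier, COUNT(DISTINCT name)
FROM products
GROUP BY supplier

Result:
  SupplierA: 1 distinct
  SupplierC: 2 distinct
  SupplierD: 3 distinct
  SupplierE: 4 distinct
  SupplierG: 3 distinct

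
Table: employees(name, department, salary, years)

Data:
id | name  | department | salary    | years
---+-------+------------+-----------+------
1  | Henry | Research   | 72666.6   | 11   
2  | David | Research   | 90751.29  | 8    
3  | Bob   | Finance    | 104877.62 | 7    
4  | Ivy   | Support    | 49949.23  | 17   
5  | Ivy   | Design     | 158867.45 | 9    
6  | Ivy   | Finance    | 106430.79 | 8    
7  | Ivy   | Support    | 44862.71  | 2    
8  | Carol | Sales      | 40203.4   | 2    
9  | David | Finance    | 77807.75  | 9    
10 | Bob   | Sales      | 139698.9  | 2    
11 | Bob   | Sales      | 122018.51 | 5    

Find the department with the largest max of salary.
SELECT department, MAX(salary) as val
FROM employees
GROUP BY department
ORDER BY val DESC
LIMIT 1

Result: Design with max(salary) = 158867.45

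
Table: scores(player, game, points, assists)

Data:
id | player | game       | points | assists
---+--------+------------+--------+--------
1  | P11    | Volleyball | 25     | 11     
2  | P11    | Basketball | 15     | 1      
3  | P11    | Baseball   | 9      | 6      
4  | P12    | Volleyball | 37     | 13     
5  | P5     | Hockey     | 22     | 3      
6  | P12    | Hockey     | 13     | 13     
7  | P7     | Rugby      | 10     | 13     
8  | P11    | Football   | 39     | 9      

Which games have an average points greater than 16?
SELECT game, AVG(points)
FROM scores
GROUP BY game
HAVING AVG(points) > 16

Result:
  Football: avg=39.00
  Hockey: avg=17.50
  Volleyball: avg=31.00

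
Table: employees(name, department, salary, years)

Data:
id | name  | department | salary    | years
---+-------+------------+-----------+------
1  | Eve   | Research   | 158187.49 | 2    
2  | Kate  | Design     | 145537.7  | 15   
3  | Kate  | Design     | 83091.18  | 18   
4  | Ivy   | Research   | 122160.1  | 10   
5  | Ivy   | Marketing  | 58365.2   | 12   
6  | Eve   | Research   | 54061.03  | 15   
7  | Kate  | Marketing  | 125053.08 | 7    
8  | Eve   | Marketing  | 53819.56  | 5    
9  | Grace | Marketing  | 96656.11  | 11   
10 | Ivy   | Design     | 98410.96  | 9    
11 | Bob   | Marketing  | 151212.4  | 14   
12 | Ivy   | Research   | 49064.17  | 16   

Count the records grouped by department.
SELECT department, COUNT(*) as count
FROM employees
GROUP BY department

Result:
  Design: 3
  Marketing: 5
  Research: 4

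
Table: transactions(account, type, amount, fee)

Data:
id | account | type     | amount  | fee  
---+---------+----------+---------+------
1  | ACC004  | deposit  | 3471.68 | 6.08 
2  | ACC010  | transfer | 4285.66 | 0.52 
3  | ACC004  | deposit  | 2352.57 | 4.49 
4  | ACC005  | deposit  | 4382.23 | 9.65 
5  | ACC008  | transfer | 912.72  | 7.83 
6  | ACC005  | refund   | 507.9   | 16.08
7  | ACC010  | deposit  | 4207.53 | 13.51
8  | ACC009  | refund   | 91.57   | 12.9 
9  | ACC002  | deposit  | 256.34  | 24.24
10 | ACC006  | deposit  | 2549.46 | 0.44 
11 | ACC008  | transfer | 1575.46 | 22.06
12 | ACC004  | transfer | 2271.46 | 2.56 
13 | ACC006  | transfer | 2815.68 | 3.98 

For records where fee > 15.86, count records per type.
SELECT type, COUNT(*)
FROM transactions
WHERE fee > 15.86
GROUP BY type

Note: WHERE filters rows before grouping.

Result:
  deposit: 1
  refund: 1
  transfer: 1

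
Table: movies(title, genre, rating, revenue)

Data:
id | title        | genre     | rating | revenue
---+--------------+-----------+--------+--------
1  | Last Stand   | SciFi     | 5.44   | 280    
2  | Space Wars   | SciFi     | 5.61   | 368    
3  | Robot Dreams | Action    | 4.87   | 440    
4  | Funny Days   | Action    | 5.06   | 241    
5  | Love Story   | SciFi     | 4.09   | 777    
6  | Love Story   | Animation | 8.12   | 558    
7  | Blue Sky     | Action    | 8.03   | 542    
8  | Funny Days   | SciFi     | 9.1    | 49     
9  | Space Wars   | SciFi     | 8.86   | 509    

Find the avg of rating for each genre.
SELECT genre, AVG(rating) as result
FROM movies
GROUP BY genre

Result:
  Action: 5.99
  Animation: 8.12
  SciFi: 6.62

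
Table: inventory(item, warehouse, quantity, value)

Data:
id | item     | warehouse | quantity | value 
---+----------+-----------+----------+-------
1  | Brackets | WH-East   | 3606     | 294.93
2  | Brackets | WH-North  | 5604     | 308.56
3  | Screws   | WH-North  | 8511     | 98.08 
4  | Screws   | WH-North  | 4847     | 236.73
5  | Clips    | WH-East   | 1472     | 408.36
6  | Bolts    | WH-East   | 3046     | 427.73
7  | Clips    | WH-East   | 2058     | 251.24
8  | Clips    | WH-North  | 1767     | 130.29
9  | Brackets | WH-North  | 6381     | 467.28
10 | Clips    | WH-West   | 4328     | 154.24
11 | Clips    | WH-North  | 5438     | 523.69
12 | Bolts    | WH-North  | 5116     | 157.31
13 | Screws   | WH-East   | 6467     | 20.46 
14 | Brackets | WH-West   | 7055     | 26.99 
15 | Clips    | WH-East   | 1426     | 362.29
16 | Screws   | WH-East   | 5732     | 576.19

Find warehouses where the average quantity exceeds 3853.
SELECT warehouse, AVG(quantity)
FROM inventory
GROUP BY warehouse
HAVING AVG(quantity) > 3853

Result:
  WH-North: avg=5380.57
  WH-West: avg=5691.50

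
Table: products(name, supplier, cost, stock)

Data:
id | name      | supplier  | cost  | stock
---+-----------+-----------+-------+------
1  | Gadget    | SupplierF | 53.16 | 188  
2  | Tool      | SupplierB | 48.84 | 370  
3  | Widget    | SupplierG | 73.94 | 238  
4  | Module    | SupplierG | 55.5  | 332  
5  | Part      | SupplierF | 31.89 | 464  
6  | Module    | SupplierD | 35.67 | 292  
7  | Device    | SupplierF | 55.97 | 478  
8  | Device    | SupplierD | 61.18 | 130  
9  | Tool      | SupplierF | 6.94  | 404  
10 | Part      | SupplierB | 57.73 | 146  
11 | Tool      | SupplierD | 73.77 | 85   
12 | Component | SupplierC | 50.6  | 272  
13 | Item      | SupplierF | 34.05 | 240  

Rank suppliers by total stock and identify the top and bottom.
SELECT supplier, SUM(stock)
FROM products
GROUP BY supplier
ORDER BY SUM(stock)

All groups:
  SupplierC: 272
  SupplierD: 507
  SupplierB: 516
  SupplierG: 570
  SupplierF: 1774

Highest: SupplierF (1774)
Lowest: SupplierC (272)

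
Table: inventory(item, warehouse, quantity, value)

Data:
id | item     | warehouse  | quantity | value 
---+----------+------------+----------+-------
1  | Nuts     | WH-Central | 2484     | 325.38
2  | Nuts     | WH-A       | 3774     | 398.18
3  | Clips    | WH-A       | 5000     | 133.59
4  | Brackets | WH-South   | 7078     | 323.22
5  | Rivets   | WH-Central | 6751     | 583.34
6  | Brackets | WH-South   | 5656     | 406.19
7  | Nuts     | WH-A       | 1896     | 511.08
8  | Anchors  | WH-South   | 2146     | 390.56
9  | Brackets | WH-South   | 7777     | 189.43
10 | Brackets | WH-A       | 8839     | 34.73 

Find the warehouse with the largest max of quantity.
SELECT warehouse, MAX(quantity) as val
FROM inventory
GROUP BY warehouse
ORDER BY val DESC
LIMIT 1

Result: WH-A with max(quantity) = 8839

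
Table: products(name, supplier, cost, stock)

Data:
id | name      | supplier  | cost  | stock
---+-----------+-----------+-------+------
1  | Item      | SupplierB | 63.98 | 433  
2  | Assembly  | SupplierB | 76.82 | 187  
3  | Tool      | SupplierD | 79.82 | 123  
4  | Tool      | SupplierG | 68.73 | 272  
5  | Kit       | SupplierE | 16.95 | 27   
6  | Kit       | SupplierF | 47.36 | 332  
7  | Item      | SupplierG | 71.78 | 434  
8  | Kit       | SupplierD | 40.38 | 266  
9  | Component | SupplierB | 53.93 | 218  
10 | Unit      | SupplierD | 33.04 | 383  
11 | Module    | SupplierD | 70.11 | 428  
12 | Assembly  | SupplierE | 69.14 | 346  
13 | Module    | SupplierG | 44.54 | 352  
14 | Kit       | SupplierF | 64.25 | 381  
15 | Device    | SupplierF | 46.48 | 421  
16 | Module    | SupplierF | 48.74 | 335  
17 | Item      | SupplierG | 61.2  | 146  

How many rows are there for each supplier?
SELECT supplier, COUNT(*) as count
FROM products
GROUP BY supplier

Result:
  SupplierB: 3
  SupplierD: 4
  SupplierE: 2
  SupplierF: 4
  SupplierG: 4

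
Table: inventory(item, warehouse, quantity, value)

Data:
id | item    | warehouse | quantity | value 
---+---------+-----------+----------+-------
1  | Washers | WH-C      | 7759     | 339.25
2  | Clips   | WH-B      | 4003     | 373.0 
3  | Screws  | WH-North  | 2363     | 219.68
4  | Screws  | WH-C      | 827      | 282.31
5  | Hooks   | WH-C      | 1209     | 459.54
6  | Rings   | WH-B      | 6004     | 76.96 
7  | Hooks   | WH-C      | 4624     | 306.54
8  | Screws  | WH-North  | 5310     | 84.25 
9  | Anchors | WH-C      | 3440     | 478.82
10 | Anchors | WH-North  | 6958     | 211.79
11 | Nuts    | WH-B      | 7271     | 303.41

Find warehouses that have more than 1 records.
SELECT warehouse, COUNT(*) as cnt
FROM inventory
GROUP BY warehouse
HAVING COUNT(*) > 1

Result:
  WH-B: 3
  WH-C: 5
  WH-North: 3

Note: HAVING filters groups after aggregation, WHERE filters rows before.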